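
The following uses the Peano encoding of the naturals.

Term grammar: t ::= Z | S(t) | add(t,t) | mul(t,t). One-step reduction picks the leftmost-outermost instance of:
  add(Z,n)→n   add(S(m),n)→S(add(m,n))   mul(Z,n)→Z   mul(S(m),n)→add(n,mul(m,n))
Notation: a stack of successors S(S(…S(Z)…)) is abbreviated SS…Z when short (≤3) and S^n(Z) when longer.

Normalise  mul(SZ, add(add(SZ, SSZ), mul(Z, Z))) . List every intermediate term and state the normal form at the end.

  start: mul(SZ, add(add(SZ, SSZ), mul(Z, Z)))
  [1] add(add(add(SZ, SSZ), mul(Z, Z)), mul(Z, add(add(SZ, SSZ), mul(Z, Z))))
  [2] add(add(S(add(Z, SSZ)), mul(Z, Z)), mul(Z, add(add(SZ, SSZ), mul(Z, Z))))
  [3] add(S(add(add(Z, SSZ), mul(Z, Z))), mul(Z, add(add(SZ, SSZ), mul(Z, Z))))
  [4] S(add(add(add(Z, SSZ), mul(Z, Z)), mul(Z, add(add(SZ, SSZ), mul(Z, Z)))))
  [5] S(add(add(SSZ, mul(Z, Z)), mul(Z, add(add(SZ, SSZ), mul(Z, Z)))))
  [6] S(add(S(add(SZ, mul(Z, Z))), mul(Z, add(add(SZ, SSZ), mul(Z, Z)))))
  [7] S(S(add(add(SZ, mul(Z, Z)), mul(Z, add(add(SZ, SSZ), mul(Z, Z))))))
  [8] S(S(add(S(add(Z, mul(Z, Z))), mul(Z, add(add(SZ, SSZ), mul(Z, Z))))))
  [9] S(S(S(add(add(Z, mul(Z, Z)), mul(Z, add(add(SZ, SSZ), mul(Z, Z)))))))
  [10] S(S(S(add(mul(Z, Z), mul(Z, add(add(SZ, SSZ), mul(Z, Z)))))))
  [11] S(S(S(add(Z, mul(Z, add(add(SZ, SSZ), mul(Z, Z)))))))
  [12] S(S(S(mul(Z, add(add(SZ, SSZ), mul(Z, Z))))))
  [13] SSSZ

Answer: normal form = SSSZ  (in 13 steps)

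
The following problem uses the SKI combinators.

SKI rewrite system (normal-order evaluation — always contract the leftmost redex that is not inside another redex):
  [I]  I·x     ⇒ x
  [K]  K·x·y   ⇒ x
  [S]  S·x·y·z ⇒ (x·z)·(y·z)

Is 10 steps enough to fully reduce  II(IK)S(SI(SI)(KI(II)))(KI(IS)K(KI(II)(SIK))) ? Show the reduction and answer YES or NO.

Answer: YES — reaches normal form S(K(SIK)) in 8 ≤ 10 steps

Derivation:
  start: II(IK)S(SI(SI)(KI(II)))(KI(IS)K(KI(II)(SIK)))
  step 1: I(IK)S(SI(SI)(KI(II)))(KI(IS)K(KI(II)(SIK)))
  step 2: IKS(SI(SI)(KI(II)))(KI(IS)K(KI(II)(SIK)))
  step 3: KS(SI(SI)(KI(II)))(KI(IS)K(KI(II)(SIK)))
  step 4: S(KI(IS)K(KI(II)(SIK)))
  step 5: S(IK(KI(II)(SIK)))
  step 6: S(K(KI(II)(SIK)))
  step 7: S(K(I(SIK)))
  step 8: S(K(SIK))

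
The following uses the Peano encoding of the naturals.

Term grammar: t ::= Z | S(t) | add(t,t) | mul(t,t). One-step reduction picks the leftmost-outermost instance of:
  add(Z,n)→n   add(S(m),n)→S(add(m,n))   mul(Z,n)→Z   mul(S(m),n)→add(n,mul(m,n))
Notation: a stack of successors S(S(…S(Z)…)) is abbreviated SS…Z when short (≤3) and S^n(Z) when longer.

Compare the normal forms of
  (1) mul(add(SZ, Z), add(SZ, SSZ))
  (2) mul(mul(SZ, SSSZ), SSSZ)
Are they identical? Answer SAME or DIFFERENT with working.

Answer: DIFFERENT — A ⇓ SSSZ, B ⇓ S^9(Z)

Derivation:
Term A:
  start: mul(add(SZ, Z), add(SZ, SSZ))
  →1  mul(S(add(Z, Z)), add(SZ, SSZ))
  →2  add(add(SZ, SSZ), mul(add(Z, Z), add(SZ, SSZ)))
  →3  add(S(add(Z, SSZ)), mul(add(Z, Z), add(SZ, SSZ)))
  →4  S(add(add(Z, SSZ), mul(add(Z, Z), add(SZ, SSZ))))
  →5  S(add(SSZ, mul(add(Z, Z), add(SZ, SSZ))))
  →6  S(S(add(SZ, mul(add(Z, Z), add(SZ, SSZ)))))
  →7  S(S(S(add(Z, mul(add(Z, Z), add(SZ, SSZ))))))
  →8  S(S(S(mul(add(Z, Z), add(SZ, SSZ)))))
  →9  S(S(S(mul(Z, add(SZ, SSZ)))))
  →10  SSSZ

Term B:
  start: mul(mul(SZ, SSSZ), SSSZ)
  →1  mul(add(SSSZ, mul(Z, SSSZ)), SSSZ)
  →2  mul(S(add(SSZ, mul(Z, SSSZ))), SSSZ)
  →3  add(SSSZ, mul(add(SSZ, mul(Z, SSSZ)), SSSZ))
  →4  S(add(SSZ, mul(add(SSZ, mul(Z, SSSZ)), SSSZ)))
  →5  S(S(add(SZ, mul(add(SSZ, mul(Z, SSSZ)), SSSZ))))
  →6  S(S(S(add(Z, mul(add(SSZ, mul(Z, SSSZ)), SSSZ)))))
  →7  S(S(S(mul(add(SSZ, mul(Z, SSSZ)), SSSZ))))
  →8  S(S(S(mul(S(add(SZ, mul(Z, SSSZ))), SSSZ))))
  →9  S(S(S(add(SSSZ, mul(add(SZ, mul(Z, SSSZ)), SSSZ)))))
  →10  S(S(S(S(add(SSZ, mul(add(SZ, mul(Z, SSSZ)), SSSZ))))))
  →11  S(S(S(S(S(add(SZ, mul(add(SZ, mul(Z, SSSZ)), SSSZ)))))))
  →12  S(S(S(S(S(S(add(Z, mul(add(SZ, mul(Z, SSSZ)), SSSZ))))))))
  →13  S(S(S(S(S(S(mul(add(SZ, mul(Z, SSSZ)), SSSZ)))))))
  →14  S(S(S(S(S(S(mul(S(add(Z, mul(Z, SSSZ))), SSSZ)))))))
  →15  S(S(S(S(S(S(add(SSSZ, mul(add(Z, mul(Z, SSSZ)), SSSZ))))))))
  →16  S(S(S(S(S(S(S(add(SSZ, mul(add(Z, mul(Z, SSSZ)), SSSZ)))))))))
  →17  S(S(S(S(S(S(S(S(add(SZ, mul(add(Z, mul(Z, SSSZ)), SSSZ))))))))))
  →18  S(S(S(S(S(S(S(S(S(add(Z, mul(add(Z, mul(Z, SSSZ)), SSSZ)))))))))))
  →19  S(S(S(S(S(S(S(S(S(mul(add(Z, mul(Z, SSSZ)), SSSZ))))))))))
  →20  S(S(S(S(S(S(S(S(S(mul(mul(Z, SSSZ), SSSZ))))))))))
  →21  S(S(S(S(S(S(S(S(S(mul(Z, SSSZ))))))))))
  →22  S^9(Z)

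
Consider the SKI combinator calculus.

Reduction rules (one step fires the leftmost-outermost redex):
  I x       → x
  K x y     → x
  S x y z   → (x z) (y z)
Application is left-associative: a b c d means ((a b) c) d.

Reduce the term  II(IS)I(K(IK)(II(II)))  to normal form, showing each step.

Answer: normal form = SIK  (in 5 steps)

Working:
  start: II(IS)I(K(IK)(II(II)))
  step 1: I(IS)I(K(IK)(II(II)))
  step 2: ISI(K(IK)(II(II)))
  step 3: SI(K(IK)(II(II)))
  step 4: SI(IK)
  step 5: SIK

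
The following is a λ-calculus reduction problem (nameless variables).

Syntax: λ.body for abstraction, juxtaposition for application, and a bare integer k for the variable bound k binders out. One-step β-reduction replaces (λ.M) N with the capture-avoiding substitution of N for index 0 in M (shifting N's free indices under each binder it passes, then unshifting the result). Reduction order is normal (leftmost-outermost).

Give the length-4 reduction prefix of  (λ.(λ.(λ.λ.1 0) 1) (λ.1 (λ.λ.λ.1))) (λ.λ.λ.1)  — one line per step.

Answer: after 4 steps: λ.λ.λ.1

Working:
  start: (λ.(λ.(λ.λ.1 0) 1) (λ.1 (λ.λ.λ.1))) (λ.λ.λ.1)
  [1] (λ.(λ.λ.1 0) (λ.λ.λ.1)) (λ.(λ.λ.λ.1) (λ.λ.λ.1))
  [2] (λ.λ.1 0) (λ.λ.λ.1)
  [3] λ.(λ.λ.λ.1) 0
  [4] λ.λ.λ.1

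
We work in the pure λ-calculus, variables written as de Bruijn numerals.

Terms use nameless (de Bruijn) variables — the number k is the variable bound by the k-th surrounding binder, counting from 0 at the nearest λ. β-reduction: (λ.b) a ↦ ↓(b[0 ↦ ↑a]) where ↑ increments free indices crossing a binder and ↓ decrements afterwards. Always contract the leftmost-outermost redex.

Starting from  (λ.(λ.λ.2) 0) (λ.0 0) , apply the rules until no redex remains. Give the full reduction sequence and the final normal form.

  start: (λ.(λ.λ.2) 0) (λ.0 0)
  [1] (λ.λ.λ.0 0) (λ.0 0)
  [2] λ.λ.0 0

Answer: normal form = λ.λ.0 0  (in 2 steps)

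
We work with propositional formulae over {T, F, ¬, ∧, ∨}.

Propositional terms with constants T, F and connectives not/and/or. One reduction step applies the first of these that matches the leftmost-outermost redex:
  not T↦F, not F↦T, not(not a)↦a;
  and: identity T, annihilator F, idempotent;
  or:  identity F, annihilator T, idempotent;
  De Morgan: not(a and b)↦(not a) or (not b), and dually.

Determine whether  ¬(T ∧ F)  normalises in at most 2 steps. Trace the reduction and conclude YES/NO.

Answer: NO — after 2 steps the term is F ∨ ¬F, not yet normal

Reduction:
  start: ¬(T ∧ F)
  [1] ¬T ∨ ¬F
  [2] F ∨ ¬F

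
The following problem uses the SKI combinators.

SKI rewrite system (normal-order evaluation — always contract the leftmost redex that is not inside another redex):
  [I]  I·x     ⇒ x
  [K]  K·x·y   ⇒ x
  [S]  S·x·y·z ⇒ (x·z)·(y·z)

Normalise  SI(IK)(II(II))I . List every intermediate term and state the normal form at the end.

  start: SI(IK)(II(II))I
  →1  I(II(II))(IK(II(II)))I
  →2  II(II)(IK(II(II)))I
  →3  I(II)(IK(II(II)))I
  →4  II(IK(II(II)))I
  →5  I(IK(II(II)))I
  →6  IK(II(II))I
  →7  K(II(II))I
  →8  II(II)
  →9  I(II)
  →10  II
  →11  I

Answer: normal form = I  (in 11 steps)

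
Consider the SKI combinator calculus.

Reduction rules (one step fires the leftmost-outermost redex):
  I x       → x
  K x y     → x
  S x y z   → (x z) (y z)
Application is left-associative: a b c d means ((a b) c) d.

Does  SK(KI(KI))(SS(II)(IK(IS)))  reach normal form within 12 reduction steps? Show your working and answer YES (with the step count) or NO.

Answer: YES — reaches normal form S(KS)(KS) in 9 ≤ 12 steps

Derivation:
  start: SK(KI(KI))(SS(II)(IK(IS)))
  [1] K(SS(II)(IK(IS)))(KI(KI)(SS(II)(IK(IS))))
  [2] SS(II)(IK(IS))
  [3] S(IK(IS))(II(IK(IS)))
  [4] S(K(IS))(II(IK(IS)))
  [5] S(KS)(II(IK(IS)))
  [6] S(KS)(I(IK(IS)))
  [7] S(KS)(IK(IS))
  [8] S(KS)(K(IS))
  [9] S(KS)(KS)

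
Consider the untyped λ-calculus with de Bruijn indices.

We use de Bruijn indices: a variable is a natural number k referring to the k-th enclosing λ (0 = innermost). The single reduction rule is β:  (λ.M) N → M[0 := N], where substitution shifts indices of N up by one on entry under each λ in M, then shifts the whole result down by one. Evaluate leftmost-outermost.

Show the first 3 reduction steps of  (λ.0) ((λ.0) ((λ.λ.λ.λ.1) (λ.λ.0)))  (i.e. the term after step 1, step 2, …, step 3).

Answer: after 3 steps: λ.λ.λ.1

Working:
  start: (λ.0) ((λ.0) ((λ.λ.λ.λ.1) (λ.λ.0)))
  →1  (λ.0) ((λ.λ.λ.λ.1) (λ.λ.0))
  →2  (λ.λ.λ.λ.1) (λ.λ.0)
  →3  λ.λ.λ.1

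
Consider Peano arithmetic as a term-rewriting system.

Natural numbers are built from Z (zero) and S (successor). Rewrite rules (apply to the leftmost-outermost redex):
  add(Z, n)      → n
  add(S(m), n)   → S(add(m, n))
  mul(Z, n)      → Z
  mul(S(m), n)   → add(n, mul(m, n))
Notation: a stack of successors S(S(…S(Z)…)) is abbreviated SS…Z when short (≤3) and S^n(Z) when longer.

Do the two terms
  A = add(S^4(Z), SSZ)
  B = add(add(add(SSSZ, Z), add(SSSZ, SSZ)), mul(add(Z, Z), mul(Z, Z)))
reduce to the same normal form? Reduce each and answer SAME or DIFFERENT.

Answer: DIFFERENT — A ⇓ S^6(Z), B ⇓ S^8(Z)

Reduction:
Term A:
  start: add(S^4(Z), SSZ)
  [1] S(add(SSSZ, SSZ))
  [2] S(S(add(SSZ, SSZ)))
  [3] S(S(S(add(SZ, SSZ))))
  [4] S(S(S(S(add(Z, SSZ)))))
  [5] S^6(Z)

Term B:
  start: add(add(add(SSSZ, Z), add(SSSZ, SSZ)), mul(add(Z, Z), mul(Z, Z)))
  [1] add(add(S(add(SSZ, Z)), add(SSSZ, SSZ)), mul(add(Z, Z), mul(Z, Z)))
  [2] add(S(add(add(SSZ, Z), add(SSSZ, SSZ))), mul(add(Z, Z), mul(Z, Z)))
  [3] S(add(add(add(SSZ, Z), add(SSSZ, SSZ)), mul(add(Z, Z), mul(Z, Z))))
  [4] S(add(add(S(add(SZ, Z)), add(SSSZ, SSZ)), mul(add(Z, Z), mul(Z, Z))))
  [5] S(add(S(add(add(SZ, Z), add(SSSZ, SSZ))), mul(add(Z, Z), mul(Z, Z))))
  [6] S(S(add(add(add(SZ, Z), add(SSSZ, SSZ)), mul(add(Z, Z), mul(Z, Z)))))
  [7] S(S(add(add(S(add(Z, Z)), add(SSSZ, SSZ)), mul(add(Z, Z), mul(Z, Z)))))
  [8] S(S(add(S(add(add(Z, Z), add(SSSZ, SSZ))), mul(add(Z, Z), mul(Z, Z)))))
  [9] S(S(S(add(add(add(Z, Z), add(SSSZ, SSZ)), mul(add(Z, Z), mul(Z, Z))))))
  [10] S(S(S(add(add(Z, add(SSSZ, SSZ)), mul(add(Z, Z), mul(Z, Z))))))
  [11] S(S(S(add(add(SSSZ, SSZ), mul(add(Z, Z), mul(Z, Z))))))
  [12] S(S(S(add(S(add(SSZ, SSZ)), mul(add(Z, Z), mul(Z, Z))))))
  [13] S(S(S(S(add(add(SSZ, SSZ), mul(add(Z, Z), mul(Z, Z)))))))
  [14] S(S(S(S(add(S(add(SZ, SSZ)), mul(add(Z, Z), mul(Z, Z)))))))
  [15] S(S(S(S(S(add(add(SZ, SSZ), mul(add(Z, Z), mul(Z, Z))))))))
  [16] S(S(S(S(S(add(S(add(Z, SSZ)), mul(add(Z, Z), mul(Z, Z))))))))
  [17] S(S(S(S(S(S(add(add(Z, SSZ), mul(add(Z, Z), mul(Z, Z)))))))))
  [18] S(S(S(S(S(S(add(SSZ, mul(add(Z, Z), mul(Z, Z)))))))))
  [19] S(S(S(S(S(S(S(add(SZ, mul(add(Z, Z), mul(Z, Z))))))))))
  [20] S(S(S(S(S(S(S(S(add(Z, mul(add(Z, Z), mul(Z, Z)))))))))))
  [21] S(S(S(S(S(S(S(S(mul(add(Z, Z), mul(Z, Z))))))))))
  [22] S(S(S(S(S(S(S(S(mul(Z, mul(Z, Z))))))))))
  [23] S^8(Z)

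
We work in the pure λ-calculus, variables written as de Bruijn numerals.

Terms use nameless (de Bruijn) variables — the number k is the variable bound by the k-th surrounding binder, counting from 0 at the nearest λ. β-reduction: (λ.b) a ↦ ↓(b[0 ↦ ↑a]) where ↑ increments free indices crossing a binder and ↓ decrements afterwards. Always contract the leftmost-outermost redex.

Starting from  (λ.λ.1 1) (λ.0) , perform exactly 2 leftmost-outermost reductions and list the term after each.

  start: (λ.λ.1 1) (λ.0)
  →1  λ.(λ.0) (λ.0)
  →2  λ.λ.0

Answer: after 2 steps: λ.λ.0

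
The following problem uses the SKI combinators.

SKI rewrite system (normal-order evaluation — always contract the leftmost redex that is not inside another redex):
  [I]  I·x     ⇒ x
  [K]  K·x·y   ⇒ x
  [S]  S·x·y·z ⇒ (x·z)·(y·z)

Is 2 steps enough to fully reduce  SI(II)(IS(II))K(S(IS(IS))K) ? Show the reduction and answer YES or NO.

Answer: NO — after 2 steps the term is IS(II)(II(IS(II)))K(S(IS(IS))K), not yet normal

Reduction:
  start: SI(II)(IS(II))K(S(IS(IS))K)
  →1  I(IS(II))(II(IS(II)))K(S(IS(IS))K)
  →2  IS(II)(II(IS(II)))K(S(IS(IS))K)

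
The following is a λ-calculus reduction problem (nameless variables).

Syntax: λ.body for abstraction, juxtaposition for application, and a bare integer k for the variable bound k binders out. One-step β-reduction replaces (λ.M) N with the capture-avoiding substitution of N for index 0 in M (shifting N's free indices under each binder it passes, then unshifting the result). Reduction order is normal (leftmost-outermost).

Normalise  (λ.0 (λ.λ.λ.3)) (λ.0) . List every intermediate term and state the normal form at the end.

Answer: normal form = λ.λ.λ.λ.0  (in 2 steps)

Working:
  start: (λ.0 (λ.λ.λ.3)) (λ.0)
  [1] (λ.0) (λ.λ.λ.λ.0)
  [2] λ.λ.λ.λ.0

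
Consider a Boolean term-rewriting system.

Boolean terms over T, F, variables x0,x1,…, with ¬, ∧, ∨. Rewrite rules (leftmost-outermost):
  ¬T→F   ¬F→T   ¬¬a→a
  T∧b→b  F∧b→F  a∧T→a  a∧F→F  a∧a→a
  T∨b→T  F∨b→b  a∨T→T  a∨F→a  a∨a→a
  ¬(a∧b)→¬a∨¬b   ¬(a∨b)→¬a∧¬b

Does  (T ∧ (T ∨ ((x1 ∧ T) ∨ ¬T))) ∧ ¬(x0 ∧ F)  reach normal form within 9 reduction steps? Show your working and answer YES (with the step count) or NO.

  start: (T ∧ (T ∨ ((x1 ∧ T) ∨ ¬T))) ∧ ¬(x0 ∧ F)
  →1  (T ∨ ((x1 ∧ T) ∨ ¬T)) ∧ ¬(x0 ∧ F)
  →2  T ∧ ¬(x0 ∧ F)
  →3  ¬(x0 ∧ F)
  →4  ¬x0 ∨ ¬F
  →5  ¬x0 ∨ T
  →6  T

Answer: YES — reaches normal form T in 6 ≤ 9 steps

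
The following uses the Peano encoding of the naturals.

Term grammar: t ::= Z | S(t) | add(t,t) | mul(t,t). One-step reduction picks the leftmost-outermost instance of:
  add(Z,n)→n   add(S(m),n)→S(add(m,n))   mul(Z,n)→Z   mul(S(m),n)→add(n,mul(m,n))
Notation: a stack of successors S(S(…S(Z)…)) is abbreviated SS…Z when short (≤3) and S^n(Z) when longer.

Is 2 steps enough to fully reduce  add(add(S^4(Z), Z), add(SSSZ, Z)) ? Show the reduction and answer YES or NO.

  start: add(add(S^4(Z), Z), add(SSSZ, Z))
  →1  add(S(add(SSSZ, Z)), add(SSSZ, Z))
  →2  S(add(add(SSSZ, Z), add(SSSZ, Z)))

Answer: NO — after 2 steps the term is S(add(add(SSSZ, Z), add(SSSZ, Z))), not yet normal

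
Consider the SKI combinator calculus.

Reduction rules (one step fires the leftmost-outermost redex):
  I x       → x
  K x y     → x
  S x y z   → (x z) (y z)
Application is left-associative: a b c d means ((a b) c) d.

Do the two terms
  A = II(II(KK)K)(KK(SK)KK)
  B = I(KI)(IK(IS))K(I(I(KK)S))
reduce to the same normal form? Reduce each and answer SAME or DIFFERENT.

Term A:
  start: II(II(KK)K)(KK(SK)KK)
  [1] I(II(KK)K)(KK(SK)KK)
  [2] II(KK)K(KK(SK)KK)
  [3] I(KK)K(KK(SK)KK)
  [4] KKK(KK(SK)KK)
  [5] K(KK(SK)KK)
  [6] K(KKK)
  [7] KK

Term B:
  start: I(KI)(IK(IS))K(I(I(KK)S))
  [1] KI(IK(IS))K(I(I(KK)S))
  [2] IK(I(I(KK)S))
  [3] K(I(I(KK)S))
  [4] K(I(KK)S)
  [5] K(KKS)
  [6] KK

Answer: SAME — A ⇓ KK, B ⇓ KK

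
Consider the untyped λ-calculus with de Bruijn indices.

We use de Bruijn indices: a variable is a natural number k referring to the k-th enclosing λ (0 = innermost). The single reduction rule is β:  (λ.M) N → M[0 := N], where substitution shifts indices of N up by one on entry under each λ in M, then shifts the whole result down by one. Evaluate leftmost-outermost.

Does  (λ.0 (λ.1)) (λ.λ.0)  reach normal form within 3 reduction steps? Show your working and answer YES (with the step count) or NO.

  start: (λ.0 (λ.1)) (λ.λ.0)
  [1] (λ.λ.0) (λ.λ.λ.0)
  [2] λ.0

Answer: YES — reaches normal form λ.0 in 2 ≤ 3 steps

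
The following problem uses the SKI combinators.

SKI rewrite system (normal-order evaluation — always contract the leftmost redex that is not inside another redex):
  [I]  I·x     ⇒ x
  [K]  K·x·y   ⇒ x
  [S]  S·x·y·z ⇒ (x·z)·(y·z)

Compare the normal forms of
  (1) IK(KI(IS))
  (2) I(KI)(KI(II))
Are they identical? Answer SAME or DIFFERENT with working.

Term A:
  start: IK(KI(IS))
  [1] K(KI(IS))
  [2] KI

Term B:
  start: I(KI)(KI(II))
  [1] KI(KI(II))
  [2] I

Answer: DIFFERENT — A ⇓ KI, B ⇓ I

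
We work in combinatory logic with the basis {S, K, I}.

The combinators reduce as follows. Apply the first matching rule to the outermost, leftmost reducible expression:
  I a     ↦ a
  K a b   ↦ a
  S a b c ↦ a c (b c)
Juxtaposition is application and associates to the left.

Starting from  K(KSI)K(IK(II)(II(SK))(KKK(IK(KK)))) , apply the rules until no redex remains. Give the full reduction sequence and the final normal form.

Answer: normal form = S(K(K(KK)))  (in 8 steps)

Derivation:
  start: K(KSI)K(IK(II)(II(SK))(KKK(IK(KK))))
  step 1: KSI(IK(II)(II(SK))(KKK(IK(KK))))
  step 2: S(IK(II)(II(SK))(KKK(IK(KK))))
  step 3: S(K(II)(II(SK))(KKK(IK(KK))))
  step 4: S(II(KKK(IK(KK))))
  step 5: S(I(KKK(IK(KK))))
  step 6: S(KKK(IK(KK)))
  step 7: S(K(IK(KK)))
  step 8: S(K(K(KK)))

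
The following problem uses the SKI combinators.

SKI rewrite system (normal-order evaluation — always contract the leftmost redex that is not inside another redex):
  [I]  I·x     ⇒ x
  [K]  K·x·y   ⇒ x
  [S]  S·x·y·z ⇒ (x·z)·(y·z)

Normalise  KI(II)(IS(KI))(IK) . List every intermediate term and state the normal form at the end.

Answer: normal form = S(KI)K  (in 4 steps)

Derivation:
  start: KI(II)(IS(KI))(IK)
  [1] I(IS(KI))(IK)
  [2] IS(KI)(IK)
  [3] S(KI)(IK)
  [4] S(KI)K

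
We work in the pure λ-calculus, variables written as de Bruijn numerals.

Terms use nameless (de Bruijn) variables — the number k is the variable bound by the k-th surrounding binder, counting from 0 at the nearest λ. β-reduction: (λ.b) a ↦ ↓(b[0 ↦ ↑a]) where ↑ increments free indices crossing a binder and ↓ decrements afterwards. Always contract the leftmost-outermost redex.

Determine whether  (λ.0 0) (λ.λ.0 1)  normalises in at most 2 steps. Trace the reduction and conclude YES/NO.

  start: (λ.0 0) (λ.λ.0 1)
  →1  (λ.λ.0 1) (λ.λ.0 1)
  →2  λ.0 (λ.λ.0 1)

Answer: YES — reaches normal form λ.0 (λ.λ.0 1) in 2 ≤ 2 steps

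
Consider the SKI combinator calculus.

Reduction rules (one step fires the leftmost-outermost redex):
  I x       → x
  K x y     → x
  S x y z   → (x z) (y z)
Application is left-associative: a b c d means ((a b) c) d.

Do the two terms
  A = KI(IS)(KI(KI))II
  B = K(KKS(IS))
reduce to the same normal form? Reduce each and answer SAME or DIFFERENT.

Answer: DIFFERENT — A ⇓ I, B ⇓ K(KS)

Derivation:
Term A:
  start: KI(IS)(KI(KI))II
  [1] I(KI(KI))II
  [2] KI(KI)II
  [3] III
  [4] II
  [5] I

Term B:
  start: K(KKS(IS))
  [1] K(K(IS))
  [2] K(KS)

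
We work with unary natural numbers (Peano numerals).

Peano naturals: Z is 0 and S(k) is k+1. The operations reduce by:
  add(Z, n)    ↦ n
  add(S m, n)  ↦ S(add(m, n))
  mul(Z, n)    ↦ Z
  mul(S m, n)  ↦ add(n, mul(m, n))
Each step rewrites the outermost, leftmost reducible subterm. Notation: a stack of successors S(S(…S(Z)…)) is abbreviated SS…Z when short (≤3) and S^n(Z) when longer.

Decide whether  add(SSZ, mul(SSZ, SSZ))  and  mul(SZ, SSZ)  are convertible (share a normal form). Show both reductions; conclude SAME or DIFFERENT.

Answer: DIFFERENT — A ⇓ S^6(Z), B ⇓ SSZ

Derivation:
Term A:
  start: add(SSZ, mul(SSZ, SSZ))
  →1  S(add(SZ, mul(SSZ, SSZ)))
  →2  S(S(add(Z, mul(SSZ, SSZ))))
  →3  S(S(mul(SSZ, SSZ)))
  →4  S(S(add(SSZ, mul(SZ, SSZ))))
  →5  S(S(S(add(SZ, mul(SZ, SSZ)))))
  →6  S(S(S(S(add(Z, mul(SZ, SSZ))))))
  →7  S(S(S(S(mul(SZ, SSZ)))))
  →8  S(S(S(S(add(SSZ, mul(Z, SSZ))))))
  →9  S(S(S(S(S(add(SZ, mul(Z, SSZ)))))))
  →10  S(S(S(S(S(S(add(Z, mul(Z, SSZ))))))))
  →11  S(S(S(S(S(S(mul(Z, SSZ)))))))
  →12  S^6(Z)

Term B:
  start: mul(SZ, SSZ)
  →1  add(SSZ, mul(Z, SSZ))
  →2  S(add(SZ, mul(Z, SSZ)))
  →3  S(S(add(Z, mul(Z, SSZ))))
  →4  S(S(mul(Z, SSZ)))
  →5  SSZ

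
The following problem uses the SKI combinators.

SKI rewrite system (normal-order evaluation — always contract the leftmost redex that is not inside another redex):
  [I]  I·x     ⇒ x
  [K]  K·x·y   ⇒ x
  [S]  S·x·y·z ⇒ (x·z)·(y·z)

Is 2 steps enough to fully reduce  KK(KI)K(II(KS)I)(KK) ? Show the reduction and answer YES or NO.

  start: KK(KI)K(II(KS)I)(KK)
  [1] KK(II(KS)I)(KK)
  [2] K(KK)

Answer: YES — reaches normal form K(KK) in 2 ≤ 2 steps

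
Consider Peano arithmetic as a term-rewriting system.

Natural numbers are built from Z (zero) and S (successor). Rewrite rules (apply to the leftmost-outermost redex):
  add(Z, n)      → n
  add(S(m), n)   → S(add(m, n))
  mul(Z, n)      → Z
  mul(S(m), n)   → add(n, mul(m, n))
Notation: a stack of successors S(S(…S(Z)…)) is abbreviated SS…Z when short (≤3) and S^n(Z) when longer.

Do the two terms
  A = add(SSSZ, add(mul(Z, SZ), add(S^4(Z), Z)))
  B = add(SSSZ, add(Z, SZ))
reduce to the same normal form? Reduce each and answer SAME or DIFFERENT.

Answer: DIFFERENT — A ⇓ S^7(Z), B ⇓ S^4(Z)

Reduction:
Term A:
  start: add(SSSZ, add(mul(Z, SZ), add(S^4(Z), Z)))
  step 1: S(add(SSZ, add(mul(Z, SZ), add(S^4(Z), Z))))
  step 2: S(S(add(SZ, add(mul(Z, SZ), add(S^4(Z), Z)))))
  step 3: S(S(S(add(Z, add(mul(Z, SZ), add(S^4(Z), Z))))))
  step 4: S(S(S(add(mul(Z, SZ), add(S^4(Z), Z)))))
  step 5: S(S(S(add(Z, add(S^4(Z), Z)))))
  step 6: S(S(S(add(S^4(Z), Z))))
  step 7: S(S(S(S(add(SSSZ, Z)))))
  step 8: S(S(S(S(S(add(SSZ, Z))))))
  step 9: S(S(S(S(S(S(add(SZ, Z)))))))
  step 10: S(S(S(S(S(S(S(add(Z, Z))))))))
  step 11: S^7(Z)

Term B:
  start: add(SSSZ, add(Z, SZ))
  step 1: S(add(SSZ, add(Z, SZ)))
  step 2: S(S(add(SZ, add(Z, SZ))))
  step 3: S(S(S(add(Z, add(Z, SZ)))))
  step 4: S(S(S(add(Z, SZ))))
  step 5: S^4(Z)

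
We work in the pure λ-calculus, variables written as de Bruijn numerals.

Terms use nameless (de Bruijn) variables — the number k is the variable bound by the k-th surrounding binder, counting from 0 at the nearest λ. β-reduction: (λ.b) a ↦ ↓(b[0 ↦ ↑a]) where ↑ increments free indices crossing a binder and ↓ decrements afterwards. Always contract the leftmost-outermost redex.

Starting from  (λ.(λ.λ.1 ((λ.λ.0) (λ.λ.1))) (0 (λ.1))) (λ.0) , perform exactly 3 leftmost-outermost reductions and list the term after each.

  start: (λ.(λ.λ.1 ((λ.λ.0) (λ.λ.1))) (0 (λ.1))) (λ.0)
  →1  (λ.λ.1 ((λ.λ.0) (λ.λ.1))) ((λ.0) (λ.λ.0))
  →2  λ.(λ.0) (λ.λ.0) ((λ.λ.0) (λ.λ.1))
  →3  λ.(λ.λ.0) ((λ.λ.0) (λ.λ.1))

Answer: after 3 steps: λ.(λ.λ.0) ((λ.λ.0) (λ.λ.1))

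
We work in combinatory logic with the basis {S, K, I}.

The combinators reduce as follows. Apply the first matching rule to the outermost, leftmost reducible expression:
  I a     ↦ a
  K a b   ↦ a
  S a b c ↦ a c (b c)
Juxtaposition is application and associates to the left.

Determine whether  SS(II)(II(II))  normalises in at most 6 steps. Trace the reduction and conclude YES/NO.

Answer: NO — after 6 steps the term is SI(II(II)), not yet normal

Reduction:
  start: SS(II)(II(II))
  [1] S(II(II))(II(II(II)))
  [2] S(I(II))(II(II(II)))
  [3] S(II)(II(II(II)))
  [4] SI(II(II(II)))
  [5] SI(I(II(II)))
  [6] SI(II(II))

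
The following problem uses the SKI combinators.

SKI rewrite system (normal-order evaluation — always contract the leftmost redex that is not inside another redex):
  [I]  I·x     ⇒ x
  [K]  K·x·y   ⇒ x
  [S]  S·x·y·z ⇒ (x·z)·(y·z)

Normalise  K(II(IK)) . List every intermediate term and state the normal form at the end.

Answer: normal form = KK  (in 3 steps)

Derivation:
  start: K(II(IK))
  →1  K(I(IK))
  →2  K(IK)
  →3  KK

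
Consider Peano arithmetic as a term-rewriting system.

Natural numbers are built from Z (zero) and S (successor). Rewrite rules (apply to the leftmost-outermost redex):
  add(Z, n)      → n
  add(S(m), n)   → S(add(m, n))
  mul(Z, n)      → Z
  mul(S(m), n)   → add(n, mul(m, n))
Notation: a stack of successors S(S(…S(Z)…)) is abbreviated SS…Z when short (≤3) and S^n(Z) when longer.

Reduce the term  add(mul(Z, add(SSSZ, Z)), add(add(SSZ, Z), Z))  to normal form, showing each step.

Answer: normal form = SSZ  (in 8 steps)

Derivation:
  start: add(mul(Z, add(SSSZ, Z)), add(add(SSZ, Z), Z))
  [1] add(Z, add(add(SSZ, Z), Z))
  [2] add(add(SSZ, Z), Z)
  [3] add(S(add(SZ, Z)), Z)
  [4] S(add(add(SZ, Z), Z))
  [5] S(add(S(add(Z, Z)), Z))
  [6] S(S(add(add(Z, Z), Z)))
  [7] S(S(add(Z, Z)))
  [8] SSZ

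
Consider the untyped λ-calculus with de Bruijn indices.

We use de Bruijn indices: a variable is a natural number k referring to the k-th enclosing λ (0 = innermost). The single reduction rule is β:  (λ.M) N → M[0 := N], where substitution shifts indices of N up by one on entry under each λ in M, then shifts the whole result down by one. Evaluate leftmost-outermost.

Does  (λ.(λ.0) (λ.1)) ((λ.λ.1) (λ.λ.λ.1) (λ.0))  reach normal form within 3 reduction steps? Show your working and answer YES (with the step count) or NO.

Answer: NO — after 3 steps the term is λ.(λ.λ.λ.λ.1) (λ.0), not yet normal

Derivation:
  start: (λ.(λ.0) (λ.1)) ((λ.λ.1) (λ.λ.λ.1) (λ.0))
  →1  (λ.0) (λ.(λ.λ.1) (λ.λ.λ.1) (λ.0))
  →2  λ.(λ.λ.1) (λ.λ.λ.1) (λ.0)
  →3  λ.(λ.λ.λ.λ.1) (λ.0)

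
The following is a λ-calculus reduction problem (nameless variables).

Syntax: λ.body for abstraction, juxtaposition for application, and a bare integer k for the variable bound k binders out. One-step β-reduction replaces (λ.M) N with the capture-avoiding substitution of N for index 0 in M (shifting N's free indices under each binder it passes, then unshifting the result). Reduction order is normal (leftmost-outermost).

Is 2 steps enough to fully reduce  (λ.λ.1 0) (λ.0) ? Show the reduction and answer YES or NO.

Answer: YES — reaches normal form λ.0 in 2 ≤ 2 steps

Derivation:
  start: (λ.λ.1 0) (λ.0)
  →1  λ.(λ.0) 0
  →2  λ.0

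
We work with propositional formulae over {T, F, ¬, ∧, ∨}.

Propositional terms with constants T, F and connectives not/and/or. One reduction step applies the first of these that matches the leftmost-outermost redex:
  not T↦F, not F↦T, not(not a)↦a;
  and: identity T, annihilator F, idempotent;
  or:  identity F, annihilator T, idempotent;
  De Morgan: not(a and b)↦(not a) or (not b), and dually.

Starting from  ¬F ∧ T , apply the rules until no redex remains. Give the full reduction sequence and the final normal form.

Answer: normal form = T  (in 2 steps)

Derivation:
  start: ¬F ∧ T
  →1  ¬F
  →2  T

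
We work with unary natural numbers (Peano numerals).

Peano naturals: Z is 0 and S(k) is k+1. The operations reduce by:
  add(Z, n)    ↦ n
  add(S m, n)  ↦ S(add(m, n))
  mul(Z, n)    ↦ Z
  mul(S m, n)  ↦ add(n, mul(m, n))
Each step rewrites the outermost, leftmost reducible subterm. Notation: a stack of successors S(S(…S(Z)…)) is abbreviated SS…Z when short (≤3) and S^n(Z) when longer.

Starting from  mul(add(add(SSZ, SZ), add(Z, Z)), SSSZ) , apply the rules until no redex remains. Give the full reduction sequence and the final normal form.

Answer: normal form = S^9(Z)  (in 24 steps)

Reduction:
  start: mul(add(add(SSZ, SZ), add(Z, Z)), SSSZ)
  [1] mul(add(S(add(SZ, SZ)), add(Z, Z)), SSSZ)
  [2] mul(S(add(add(SZ, SZ), add(Z, Z))), SSSZ)
  [3] add(SSSZ, mul(add(add(SZ, SZ), add(Z, Z)), SSSZ))
  [4] S(add(SSZ, mul(add(add(SZ, SZ), add(Z, Z)), SSSZ)))
  [5] S(S(add(SZ, mul(add(add(SZ, SZ), add(Z, Z)), SSSZ))))
  [6] S(S(S(add(Z, mul(add(add(SZ, SZ), add(Z, Z)), SSSZ)))))
  [7] S(S(S(mul(add(add(SZ, SZ), add(Z, Z)), SSSZ))))
  [8] S(S(S(mul(add(S(add(Z, SZ)), add(Z, Z)), SSSZ))))
  [9] S(S(S(mul(S(add(add(Z, SZ), add(Z, Z))), SSSZ))))
  [10] S(S(S(add(SSSZ, mul(add(add(Z, SZ), add(Z, Z)), SSSZ)))))
  [11] S(S(S(S(add(SSZ, mul(add(add(Z, SZ), add(Z, Z)), SSSZ))))))
  [12] S(S(S(S(S(add(SZ, mul(add(add(Z, SZ), add(Z, Z)), SSSZ)))))))
  [13] S(S(S(S(S(S(add(Z, mul(add(add(Z, SZ), add(Z, Z)), SSSZ))))))))
  [14] S(S(S(S(S(S(mul(add(add(Z, SZ), add(Z, Z)), SSSZ)))))))
  [15] S(S(S(S(S(S(mul(add(SZ, add(Z, Z)), SSSZ)))))))
  [16] S(S(S(S(S(S(mul(S(add(Z, add(Z, Z))), SSSZ)))))))
  [17] S(S(S(S(S(S(add(SSSZ, mul(add(Z, add(Z, Z)), SSSZ))))))))
  [18] S(S(S(S(S(S(S(add(SSZ, mul(add(Z, add(Z, Z)), SSSZ)))))))))
  [19] S(S(S(S(S(S(S(S(add(SZ, mul(add(Z, add(Z, Z)), SSSZ))))))))))
  [20] S(S(S(S(S(S(S(S(S(add(Z, mul(add(Z, add(Z, Z)), SSSZ)))))))))))
  [21] S(S(S(S(S(S(S(S(S(mul(add(Z, add(Z, Z)), SSSZ))))))))))
  [22] S(S(S(S(S(S(S(S(S(mul(add(Z, Z), SSSZ))))))))))
  [23] S(S(S(S(S(S(S(S(S(mul(Z, SSSZ))))))))))
  [24] S^9(Z)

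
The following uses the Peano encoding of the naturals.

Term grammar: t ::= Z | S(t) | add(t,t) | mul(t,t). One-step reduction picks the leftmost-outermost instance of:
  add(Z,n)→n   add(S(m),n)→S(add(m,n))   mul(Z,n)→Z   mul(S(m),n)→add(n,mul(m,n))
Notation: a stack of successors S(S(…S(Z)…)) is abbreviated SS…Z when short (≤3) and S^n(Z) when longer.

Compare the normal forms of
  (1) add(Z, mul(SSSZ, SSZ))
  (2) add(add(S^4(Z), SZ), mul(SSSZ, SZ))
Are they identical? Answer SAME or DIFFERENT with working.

Term A:
  start: add(Z, mul(SSSZ, SSZ))
  [1] mul(SSSZ, SSZ)
  [2] add(SSZ, mul(SSZ, SSZ))
  [3] S(add(SZ, mul(SSZ, SSZ)))
  [4] S(S(add(Z, mul(SSZ, SSZ))))
  [5] S(S(mul(SSZ, SSZ)))
  [6] S(S(add(SSZ, mul(SZ, SSZ))))
  [7] S(S(S(add(SZ, mul(SZ, SSZ)))))
  [8] S(S(S(S(add(Z, mul(SZ, SSZ))))))
  [9] S(S(S(S(mul(SZ, SSZ)))))
  [10] S(S(S(S(add(SSZ, mul(Z, SSZ))))))
  [11] S(S(S(S(S(add(SZ, mul(Z, SSZ)))))))
  [12] S(S(S(S(S(S(add(Z, mul(Z, SSZ))))))))
  [13] S(S(S(S(S(S(mul(Z, SSZ)))))))
  [14] S^6(Z)

Term B:
  start: add(add(S^4(Z), SZ), mul(SSSZ, SZ))
  [1] add(S(add(SSSZ, SZ)), mul(SSSZ, SZ))
  [2] S(add(add(SSSZ, SZ), mul(SSSZ, SZ)))
  [3] S(add(S(add(SSZ, SZ)), mul(SSSZ, SZ)))
  [4] S(S(add(add(SSZ, SZ), mul(SSSZ, SZ))))
  [5] S(S(add(S(add(SZ, SZ)), mul(SSSZ, SZ))))
  [6] S(S(S(add(add(SZ, SZ), mul(SSSZ, SZ)))))
  [7] S(S(S(add(S(add(Z, SZ)), mul(SSSZ, SZ)))))
  [8] S(S(S(S(add(add(Z, SZ), mul(SSSZ, SZ))))))
  [9] S(S(S(S(add(SZ, mul(SSSZ, SZ))))))
  [10] S(S(S(S(S(add(Z, mul(SSSZ, SZ)))))))
  [11] S(S(S(S(S(mul(SSSZ, SZ))))))
  [12] S(S(S(S(S(add(SZ, mul(SSZ, SZ)))))))
  [13] S(S(S(S(S(S(add(Z, mul(SSZ, SZ))))))))
  [14] S(S(S(S(S(S(mul(SSZ, SZ)))))))
  [15] S(S(S(S(S(S(add(SZ, mul(SZ, SZ))))))))
  [16] S(S(S(S(S(S(S(add(Z, mul(SZ, SZ)))))))))
  [17] S(S(S(S(S(S(S(mul(SZ, SZ))))))))
  [18] S(S(S(S(S(S(S(add(SZ, mul(Z, SZ)))))))))
  [19] S(S(S(S(S(S(S(S(add(Z, mul(Z, SZ))))))))))
  [20] S(S(S(S(S(S(S(S(mul(Z, SZ)))))))))
  [21] S^8(Z)

Answer: DIFFERENT — A ⇓ S^6(Z), B ⇓ S^8(Z)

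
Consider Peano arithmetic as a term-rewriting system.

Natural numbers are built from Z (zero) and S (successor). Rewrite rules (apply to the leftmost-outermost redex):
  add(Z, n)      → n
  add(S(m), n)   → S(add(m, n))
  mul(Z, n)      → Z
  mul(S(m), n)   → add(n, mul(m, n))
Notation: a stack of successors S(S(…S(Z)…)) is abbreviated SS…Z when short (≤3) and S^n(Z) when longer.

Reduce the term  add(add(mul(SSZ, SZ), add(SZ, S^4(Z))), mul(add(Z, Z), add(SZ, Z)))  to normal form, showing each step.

Answer: normal form = S^7(Z)  (in 22 steps)

Derivation:
  start: add(add(mul(SSZ, SZ), add(SZ, S^4(Z))), mul(add(Z, Z), add(SZ, Z)))
  →1  add(add(add(SZ, mul(SZ, SZ)), add(SZ, S^4(Z))), mul(add(Z, Z), add(SZ, Z)))
  →2  add(add(S(add(Z, mul(SZ, SZ))), add(SZ, S^4(Z))), mul(add(Z, Z), add(SZ, Z)))
  →3  add(S(add(add(Z, mul(SZ, SZ)), add(SZ, S^4(Z)))), mul(add(Z, Z), add(SZ, Z)))
  →4  S(add(add(add(Z, mul(SZ, SZ)), add(SZ, S^4(Z))), mul(add(Z, Z), add(SZ, Z))))
  →5  S(add(add(mul(SZ, SZ), add(SZ, S^4(Z))), mul(add(Z, Z), add(SZ, Z))))
  →6  S(add(add(add(SZ, mul(Z, SZ)), add(SZ, S^4(Z))), mul(add(Z, Z), add(SZ, Z))))
  →7  S(add(add(S(add(Z, mul(Z, SZ))), add(SZ, S^4(Z))), mul(add(Z, Z), add(SZ, Z))))
  →8  S(add(S(add(add(Z, mul(Z, SZ)), add(SZ, S^4(Z)))), mul(add(Z, Z), add(SZ, Z))))
  →9  S(S(add(add(add(Z, mul(Z, SZ)), add(SZ, S^4(Z))), mul(add(Z, Z), add(SZ, Z)))))
  →10  S(S(add(add(mul(Z, SZ), add(SZ, S^4(Z))), mul(add(Z, Z), add(SZ, Z)))))
  →11  S(S(add(add(Z, add(SZ, S^4(Z))), mul(add(Z, Z), add(SZ, Z)))))
  →12  S(S(add(add(SZ, S^4(Z)), mul(add(Z, Z), add(SZ, Z)))))
  →13  S(S(add(S(add(Z, S^4(Z))), mul(add(Z, Z), add(SZ, Z)))))
  →14  S(S(S(add(add(Z, S^4(Z)), mul(add(Z, Z), add(SZ, Z))))))
  →15  S(S(S(add(S^4(Z), mul(add(Z, Z), add(SZ, Z))))))
  →16  S(S(S(S(add(SSSZ, mul(add(Z, Z), add(SZ, Z)))))))
  →17  S(S(S(S(S(add(SSZ, mul(add(Z, Z), add(SZ, Z))))))))
  →18  S(S(S(S(S(S(add(SZ, mul(add(Z, Z), add(SZ, Z)))))))))
  →19  S(S(S(S(S(S(S(add(Z, mul(add(Z, Z), add(SZ, Z))))))))))
  →20  S(S(S(S(S(S(S(mul(add(Z, Z), add(SZ, Z)))))))))
  →21  S(S(S(S(S(S(S(mul(Z, add(SZ, Z)))))))))
  →22  S^7(Z)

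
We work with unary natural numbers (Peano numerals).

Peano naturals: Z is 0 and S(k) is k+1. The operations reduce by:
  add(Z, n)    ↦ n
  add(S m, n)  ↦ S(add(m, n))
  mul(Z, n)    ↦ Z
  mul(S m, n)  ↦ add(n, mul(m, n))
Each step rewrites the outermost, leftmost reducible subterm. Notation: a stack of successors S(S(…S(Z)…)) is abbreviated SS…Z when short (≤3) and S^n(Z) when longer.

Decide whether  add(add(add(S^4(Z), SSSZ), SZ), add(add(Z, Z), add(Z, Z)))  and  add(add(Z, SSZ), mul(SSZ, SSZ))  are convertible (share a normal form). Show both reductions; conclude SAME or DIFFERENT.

Term A:
  start: add(add(add(S^4(Z), SSSZ), SZ), add(add(Z, Z), add(Z, Z)))
  →1  add(add(S(add(SSSZ, SSSZ)), SZ), add(add(Z, Z), add(Z, Z)))
  →2  add(S(add(add(SSSZ, SSSZ), SZ)), add(add(Z, Z), add(Z, Z)))
  →3  S(add(add(add(SSSZ, SSSZ), SZ), add(add(Z, Z), add(Z, Z))))
  →4  S(add(add(S(add(SSZ, SSSZ)), SZ), add(add(Z, Z), add(Z, Z))))
  →5  S(add(S(add(add(SSZ, SSSZ), SZ)), add(add(Z, Z), add(Z, Z))))
  →6  S(S(add(add(add(SSZ, SSSZ), SZ), add(add(Z, Z), add(Z, Z)))))
  →7  S(S(add(add(S(add(SZ, SSSZ)), SZ), add(add(Z, Z), add(Z, Z)))))
  →8  S(S(add(S(add(add(SZ, SSSZ), SZ)), add(add(Z, Z), add(Z, Z)))))
  →9  S(S(S(add(add(add(SZ, SSSZ), SZ), add(add(Z, Z), add(Z, Z))))))
  →10  S(S(S(add(add(S(add(Z, SSSZ)), SZ), add(add(Z, Z), add(Z, Z))))))
  →11  S(S(S(add(S(add(add(Z, SSSZ), SZ)), add(add(Z, Z), add(Z, Z))))))
  →12  S(S(S(S(add(add(add(Z, SSSZ), SZ), add(add(Z, Z), add(Z, Z)))))))
  →13  S(S(S(S(add(add(SSSZ, SZ), add(add(Z, Z), add(Z, Z)))))))
  →14  S(S(S(S(add(S(add(SSZ, SZ)), add(add(Z, Z), add(Z, Z)))))))
  →15  S(S(S(S(S(add(add(SSZ, SZ), add(add(Z, Z), add(Z, Z))))))))
  →16  S(S(S(S(S(add(S(add(SZ, SZ)), add(add(Z, Z), add(Z, Z))))))))
  →17  S(S(S(S(S(S(add(add(SZ, SZ), add(add(Z, Z), add(Z, Z)))))))))
  →18  S(S(S(S(S(S(add(S(add(Z, SZ)), add(add(Z, Z), add(Z, Z)))))))))
  →19  S(S(S(S(S(S(S(add(add(Z, SZ), add(add(Z, Z), add(Z, Z))))))))))
  →20  S(S(S(S(S(S(S(add(SZ, add(add(Z, Z), add(Z, Z))))))))))
  →21  S(S(S(S(S(S(S(S(add(Z, add(add(Z, Z), add(Z, Z)))))))))))
  →22  S(S(S(S(S(S(S(S(add(add(Z, Z), add(Z, Z))))))))))
  →23  S(S(S(S(S(S(S(S(add(Z, add(Z, Z))))))))))
  →24  S(S(S(S(S(S(S(S(add(Z, Z)))))))))
  →25  S^8(Z)

Term B:
  start: add(add(Z, SSZ), mul(SSZ, SSZ))
  →1  add(SSZ, mul(SSZ, SSZ))
  →2  S(add(SZ, mul(SSZ, SSZ)))
  →3  S(S(add(Z, mul(SSZ, SSZ))))
  →4  S(S(mul(SSZ, SSZ)))
  →5  S(S(add(SSZ, mul(SZ, SSZ))))
  →6  S(S(S(add(SZ, mul(SZ, SSZ)))))
  →7  S(S(S(S(add(Z, mul(SZ, SSZ))))))
  →8  S(S(S(S(mul(SZ, SSZ)))))
  →9  S(S(S(S(add(SSZ, mul(Z, SSZ))))))
  →10  S(S(S(S(S(add(SZ, mul(Z, SSZ)))))))
  →11  S(S(S(S(S(S(add(Z, mul(Z, SSZ))))))))
  →12  S(S(S(S(S(S(mul(Z, SSZ)))))))
  →13  S^6(Z)

Answer: DIFFERENT — A ⇓ S^8(Z), B ⇓ S^6(Z)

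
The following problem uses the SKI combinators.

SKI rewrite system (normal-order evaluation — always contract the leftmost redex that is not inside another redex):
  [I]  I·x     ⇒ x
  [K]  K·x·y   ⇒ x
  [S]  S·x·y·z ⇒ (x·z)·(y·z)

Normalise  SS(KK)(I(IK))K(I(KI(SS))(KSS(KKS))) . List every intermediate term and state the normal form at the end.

  start: SS(KK)(I(IK))K(I(KI(SS))(KSS(KKS)))
  →1  S(I(IK))(KK(I(IK)))K(I(KI(SS))(KSS(KKS)))
  →2  I(IK)K(KK(I(IK))K)(I(KI(SS))(KSS(KKS)))
  →3  IKK(KK(I(IK))K)(I(KI(SS))(KSS(KKS)))
  →4  KK(KK(I(IK))K)(I(KI(SS))(KSS(KKS)))
  →5  K(I(KI(SS))(KSS(KKS)))
  →6  K(KI(SS)(KSS(KKS)))
  →7  K(I(KSS(KKS)))
  →8  K(KSS(KKS))
  →9  K(S(KKS))
  →10  K(SK)

Answer: normal form = K(SK)  (in 10 steps)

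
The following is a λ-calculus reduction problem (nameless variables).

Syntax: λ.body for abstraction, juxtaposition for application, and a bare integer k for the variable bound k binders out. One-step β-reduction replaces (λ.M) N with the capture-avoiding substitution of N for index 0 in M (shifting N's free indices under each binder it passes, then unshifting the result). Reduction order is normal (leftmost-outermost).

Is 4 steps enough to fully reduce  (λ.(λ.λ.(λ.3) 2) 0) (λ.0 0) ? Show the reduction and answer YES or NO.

  start: (λ.(λ.λ.(λ.3) 2) 0) (λ.0 0)
  →1  (λ.λ.(λ.λ.0 0) (λ.0 0)) (λ.0 0)
  →2  λ.(λ.λ.0 0) (λ.0 0)
  →3  λ.λ.0 0

Answer: YES — reaches normal form λ.λ.0 0 in 3 ≤ 4 steps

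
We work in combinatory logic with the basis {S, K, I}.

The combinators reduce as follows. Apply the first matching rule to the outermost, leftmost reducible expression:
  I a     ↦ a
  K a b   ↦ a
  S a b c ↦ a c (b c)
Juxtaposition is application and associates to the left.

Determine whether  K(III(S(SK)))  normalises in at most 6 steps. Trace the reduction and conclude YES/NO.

Answer: YES — reaches normal form K(S(SK)) in 3 ≤ 6 steps

Derivation:
  start: K(III(S(SK)))
  step 1: K(II(S(SK)))
  step 2: K(I(S(SK)))
  step 3: K(S(SK))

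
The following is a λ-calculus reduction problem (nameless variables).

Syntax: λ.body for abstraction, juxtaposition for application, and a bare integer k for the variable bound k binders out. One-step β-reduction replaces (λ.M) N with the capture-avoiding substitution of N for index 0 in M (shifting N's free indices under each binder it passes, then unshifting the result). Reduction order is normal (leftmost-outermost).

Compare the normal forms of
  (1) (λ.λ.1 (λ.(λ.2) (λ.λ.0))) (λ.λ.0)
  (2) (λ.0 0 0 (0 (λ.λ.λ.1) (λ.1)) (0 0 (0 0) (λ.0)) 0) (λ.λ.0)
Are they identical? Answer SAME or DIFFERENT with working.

Answer: SAME — A ⇓ λ.λ.0, B ⇓ λ.λ.0

Derivation:
Term A:
  start: (λ.λ.1 (λ.(λ.2) (λ.λ.0))) (λ.λ.0)
  [1] λ.(λ.λ.0) (λ.(λ.2) (λ.λ.0))
  [2] λ.λ.0

Term B:
  start: (λ.0 0 0 (0 (λ.λ.λ.1) (λ.1)) (0 0 (0 0) (λ.0)) 0) (λ.λ.0)
  [1] (λ.λ.0) (λ.λ.0) (λ.λ.0) ((λ.λ.0) (λ.λ.λ.1) (λ.λ.λ.0)) ((λ.λ.0) (λ.λ.0) ((λ.λ.0) (λ.λ.0)) (λ.0)) (λ.λ.0)
  [2] (λ.0) (λ.λ.0) ((λ.λ.0) (λ.λ.λ.1) (λ.λ.λ.0)) ((λ.λ.0) (λ.λ.0) ((λ.λ.0) (λ.λ.0)) (λ.0)) (λ.λ.0)
  [3] (λ.λ.0) ((λ.λ.0) (λ.λ.λ.1) (λ.λ.λ.0)) ((λ.λ.0) (λ.λ.0) ((λ.λ.0) (λ.λ.0)) (λ.0)) (λ.λ.0)
  [4] (λ.0) ((λ.λ.0) (λ.λ.0) ((λ.λ.0) (λ.λ.0)) (λ.0)) (λ.λ.0)
  [5] (λ.λ.0) (λ.λ.0) ((λ.λ.0) (λ.λ.0)) (λ.0) (λ.λ.0)
  [6] (λ.0) ((λ.λ.0) (λ.λ.0)) (λ.0) (λ.λ.0)
  [7] (λ.λ.0) (λ.λ.0) (λ.0) (λ.λ.0)
  [8] (λ.0) (λ.0) (λ.λ.0)
  [9] (λ.0) (λ.λ.0)
  [10] λ.λ.0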